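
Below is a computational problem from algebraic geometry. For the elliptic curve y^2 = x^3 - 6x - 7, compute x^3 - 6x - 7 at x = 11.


Compute x^3 - 6x - 7 at x = 11:
x^3 = 11^3 = 1331
(-6)*x = (-6)*11 = -66
Sum: 1331 - 66 - 7 = 1258

1258


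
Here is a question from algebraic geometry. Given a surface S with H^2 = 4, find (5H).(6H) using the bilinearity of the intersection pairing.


Using bilinearity of the intersection pairing on a surface S:
(aH).(bH) = ab * (H.H)
We have H^2 = 4.
D.E = (5H).(6H) = 5*6*4
= 30*4
= 120

120


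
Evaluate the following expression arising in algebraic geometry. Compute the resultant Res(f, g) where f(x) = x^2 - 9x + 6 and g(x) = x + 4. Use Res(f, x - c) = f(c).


For Res(f, x - c), we evaluate f at x = c.
f(-4) = (-4)^2 - 9*(-4) + 6
= 16 + 36 + 6
= 52 + 6 = 58
Res(f, g) = 58

58


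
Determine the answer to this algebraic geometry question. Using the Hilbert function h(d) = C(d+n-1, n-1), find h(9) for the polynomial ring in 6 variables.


The Hilbert function for the polynomial ring in 6 variables is:
h(d) = C(d+n-1, n-1)
h(9) = C(9+6-1, 6-1) = C(14, 5)
= 14! / (5! * 9!)
= 2002

2002


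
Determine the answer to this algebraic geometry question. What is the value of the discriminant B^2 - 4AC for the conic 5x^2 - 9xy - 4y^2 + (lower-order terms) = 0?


The discriminant of a conic Ax^2 + Bxy + Cy^2 + ... = 0 is B^2 - 4AC.
B^2 = (-9)^2 = 81
4AC = 4*5*(-4) = -80
Discriminant = 81 + 80 = 161

161


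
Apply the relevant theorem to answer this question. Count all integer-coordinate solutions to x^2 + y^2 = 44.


Systematically check integer values of x where x^2 <= 44.
For each valid x, check if 44 - x^2 is a perfect square.
Total integer solutions found: 0

0


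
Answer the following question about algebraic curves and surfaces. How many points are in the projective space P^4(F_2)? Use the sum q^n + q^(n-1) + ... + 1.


P^4(F_2) has (q^(n+1) - 1)/(q - 1) points.
= 2^4 + 2^3 + 2^2 + 2^1 + 2^0
= 16 + 8 + 4 + 2 + 1
= 31

31


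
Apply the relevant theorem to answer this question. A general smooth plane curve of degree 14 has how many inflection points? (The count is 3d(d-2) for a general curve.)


For a general smooth plane curve C of degree d, the inflection points are
the intersection of C with its Hessian curve, which has degree 3(d-2).
By Bezout, the total intersection number is d * 3(d-2) = 14 * 36 = 504.
For a general curve every flex is ordinary, so each contributes
multiplicity 1 to C·Hess(C), and the number of distinct inflection
points is 3d(d-2).
Inflection points = 3*14*(14-2) = 3*14*12 = 504

504


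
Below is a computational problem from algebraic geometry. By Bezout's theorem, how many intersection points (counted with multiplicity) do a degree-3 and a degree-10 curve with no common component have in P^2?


Bezout's theorem states the intersection count equals the product of degrees.
Intersection count = 3 * 10 = 30

30


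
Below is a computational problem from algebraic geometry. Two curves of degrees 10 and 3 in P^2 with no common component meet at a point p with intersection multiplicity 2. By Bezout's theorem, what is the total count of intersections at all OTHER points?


By Bezout's theorem, the total intersection number is d1 * d2.
Total = 10 * 3 = 30
Intersection multiplicity at p = 2
Remaining intersections = 30 - 2 = 28

28


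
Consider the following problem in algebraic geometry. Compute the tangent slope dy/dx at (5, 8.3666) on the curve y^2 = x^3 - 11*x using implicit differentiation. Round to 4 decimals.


Using implicit differentiation of y^2 = x^3 - 11*x:
2y * dy/dx = 3x^2 - 11
dy/dx = (3x^2 - 11)/(2y)
Numerator: 3*5^2 - 11 = 64
Denominator: 2*8.3666 = 16.7332
dy/dx = 64/16.7332 = 3.8247

3.8247


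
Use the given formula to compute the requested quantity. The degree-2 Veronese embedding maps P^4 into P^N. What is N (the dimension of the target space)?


The Veronese embedding v_d: P^n -> P^N maps each point to all
degree-d monomials in n+1 homogeneous coordinates.
N = C(n+d, d) - 1
N = C(4+2, 2) - 1
N = C(6, 2) - 1
C(6, 2) = 15
N = 15 - 1 = 14

14


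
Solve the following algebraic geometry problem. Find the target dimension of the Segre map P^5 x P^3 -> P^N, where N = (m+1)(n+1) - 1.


The Segre embedding maps P^m x P^n into P^N via
all products of coordinates from each factor.
N = (m+1)(n+1) - 1
N = (5+1)(3+1) - 1
N = 6*4 - 1
N = 24 - 1 = 23

23


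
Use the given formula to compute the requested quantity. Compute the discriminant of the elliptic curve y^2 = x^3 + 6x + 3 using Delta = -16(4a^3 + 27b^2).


Compute each component:
4a^3 = 4*6^3 = 4*216 = 864
27b^2 = 27*3^2 = 27*9 = 243
4a^3 + 27b^2 = 864 + 243 = 1107
Delta = -16*1107 = -17712

-17712


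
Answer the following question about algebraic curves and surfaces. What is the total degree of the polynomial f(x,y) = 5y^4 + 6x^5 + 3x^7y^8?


Examine each term for its total degree (sum of exponents).
  Term '5y^4' has total degree 0+4 = 4.
  Term '6x^5' has total degree 5+0 = 5.
  Term '3x^7y^8' has total degree 7+8 = 15.
The maximum total degree among all terms is 15.

15


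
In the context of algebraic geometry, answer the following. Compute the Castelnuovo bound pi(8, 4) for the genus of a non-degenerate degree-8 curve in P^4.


Castelnuovo's bound: write d - 1 = m(r-1) + epsilon with 0 <= epsilon < r-1.
d - 1 = 8 - 1 = 7
r - 1 = 4 - 1 = 3
7 = 2*3 + 1, so m = 2, epsilon = 1
pi(d, r) = m(m-1)(r-1)/2 + m*epsilon
= 2*1*3/2 + 2*1
= 6/2 + 2
= 3 + 2 = 5

5


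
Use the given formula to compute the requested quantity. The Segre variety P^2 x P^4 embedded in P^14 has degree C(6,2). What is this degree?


The degree of the Segre variety P^2 x P^4 is C(m+n, m).
= C(6, 2)
= 15

15


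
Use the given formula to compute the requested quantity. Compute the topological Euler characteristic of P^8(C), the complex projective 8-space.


The complex projective space P^8 has one cell in each even real dimension 0, 2, ..., 16.
The cohomology groups are H^{2k}(P^8) = Z for k = 0,...,8, and 0 otherwise.
Euler characteristic = sum of Betti numbers = 1 per even-dimensional cohomology group.
chi(P^8) = 8 + 1 = 9

9


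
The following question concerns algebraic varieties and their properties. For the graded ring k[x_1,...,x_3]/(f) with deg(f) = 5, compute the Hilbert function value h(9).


For R = k[x_1,...,x_n]/(f) with f homogeneous of degree e:
The Hilbert series is (1 - t^e)/(1 - t)^n.
So h(d) = C(d+n-1, n-1) - C(d-e+n-1, n-1) for d >= e.
With n=3, e=5, d=9:
C(9+3-1, 3-1) = C(11, 2) = 55
C(9-5+3-1, 3-1) = C(6, 2) = 15
h(9) = 55 - 15 = 40

40


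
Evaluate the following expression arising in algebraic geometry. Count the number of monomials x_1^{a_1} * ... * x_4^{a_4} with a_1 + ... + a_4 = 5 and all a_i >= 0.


The number of degree-5 monomials in 4 variables is C(d+n-1, n-1).
= C(5+4-1, 4-1) = C(8, 3)
= 56

56


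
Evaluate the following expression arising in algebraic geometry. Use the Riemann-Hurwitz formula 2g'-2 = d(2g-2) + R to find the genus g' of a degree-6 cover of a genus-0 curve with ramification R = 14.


Riemann-Hurwitz formula: 2g' - 2 = d(2g - 2) + R
Given: d = 6, g = 0, R = 14
2g' - 2 = 6*(2*0 - 2) + 14
2g' - 2 = 6*(-2) + 14
2g' - 2 = -12 + 14 = 2
2g' = 4
g' = 2

2


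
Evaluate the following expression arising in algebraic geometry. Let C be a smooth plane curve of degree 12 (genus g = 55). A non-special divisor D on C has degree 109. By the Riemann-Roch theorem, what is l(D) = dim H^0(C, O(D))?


First, compute the genus of a smooth plane curve of degree 12:
g = (d-1)(d-2)/2 = (12-1)(12-2)/2 = 55
For a non-special divisor D (i.e., h^1(D) = 0), Riemann-Roch gives:
l(D) = deg(D) - g + 1
Since deg(D) = 109 >= 2g - 1 = 109, D is non-special.
l(D) = 109 - 55 + 1 = 55

55


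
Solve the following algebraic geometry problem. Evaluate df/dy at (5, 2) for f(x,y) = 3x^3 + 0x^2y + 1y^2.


df/dy = 0*x^2 + 2*1*y^1
At (5,2): 0*5^2 + 2*1*2^1
= 0 + 4
= 4

4


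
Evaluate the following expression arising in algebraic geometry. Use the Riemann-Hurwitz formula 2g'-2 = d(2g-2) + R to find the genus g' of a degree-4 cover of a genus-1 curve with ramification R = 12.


Riemann-Hurwitz formula: 2g' - 2 = d(2g - 2) + R
Given: d = 4, g = 1, R = 12
2g' - 2 = 4*(2*1 - 2) + 12
2g' - 2 = 4*0 + 12
2g' - 2 = 0 + 12 = 12
2g' = 14
g' = 7

7


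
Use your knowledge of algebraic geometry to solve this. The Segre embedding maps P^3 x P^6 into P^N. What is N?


The Segre embedding maps P^m x P^n into P^N via
all products of coordinates from each factor.
N = (m+1)(n+1) - 1
N = (3+1)(6+1) - 1
N = 4*7 - 1
N = 28 - 1 = 27

27


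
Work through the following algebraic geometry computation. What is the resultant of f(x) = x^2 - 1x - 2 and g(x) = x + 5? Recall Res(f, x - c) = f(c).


For Res(f, x - c), we evaluate f at x = c.
f(-5) = (-5)^2 - 1*(-5) - 2
= 25 + 5 - 2
= 30 - 2 = 28
Res(f, g) = 28

28


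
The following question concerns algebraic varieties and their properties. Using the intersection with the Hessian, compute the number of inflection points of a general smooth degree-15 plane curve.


For a general smooth plane curve C of degree d, the inflection points are
the intersection of C with its Hessian curve, which has degree 3(d-2).
By Bezout, the total intersection number is d * 3(d-2) = 15 * 39 = 585.
For a general curve every flex is ordinary, so each contributes
multiplicity 1 to C·Hess(C), and the number of distinct inflection
points is 3d(d-2).
Inflection points = 3*15*(15-2) = 3*15*13 = 585

585


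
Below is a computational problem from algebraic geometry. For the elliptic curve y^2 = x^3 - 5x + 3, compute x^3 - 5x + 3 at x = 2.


Compute x^3 - 5x + 3 at x = 2:
x^3 = 2^3 = 8
(-5)*x = (-5)*2 = -10
Sum: 8 - 10 + 3 = 1

1


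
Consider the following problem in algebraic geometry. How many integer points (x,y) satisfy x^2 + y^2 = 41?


Systematically check integer values of x where x^2 <= 41.
For each valid x, check if 41 - x^2 is a perfect square.
x=4: 41 - 16 = 25, sqrt = 5 (valid)
x=5: 41 - 25 = 16, sqrt = 4 (valid)
Total integer solutions found: 8

8


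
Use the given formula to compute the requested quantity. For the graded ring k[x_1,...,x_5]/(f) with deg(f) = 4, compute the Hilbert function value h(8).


For R = k[x_1,...,x_n]/(f) with f homogeneous of degree e:
The Hilbert series is (1 - t^e)/(1 - t)^n.
So h(d) = C(d+n-1, n-1) - C(d-e+n-1, n-1) for d >= e.
With n=5, e=4, d=8:
C(8+5-1, 5-1) = C(12, 4) = 495
C(8-4+5-1, 5-1) = C(8, 4) = 70
h(8) = 495 - 70 = 425

425


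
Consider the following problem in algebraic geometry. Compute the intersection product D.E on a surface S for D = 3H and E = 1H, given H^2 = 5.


Using bilinearity of the intersection pairing on a surface S:
(aH).(bH) = ab * (H.H)
We have H^2 = 5.
D.E = (3H).(1H) = 3*1*5
= 3*5
= 15

15


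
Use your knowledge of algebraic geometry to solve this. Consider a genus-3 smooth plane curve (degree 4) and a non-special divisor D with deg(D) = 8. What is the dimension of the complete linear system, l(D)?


First, compute the genus of a smooth plane curve of degree 4:
g = (d-1)(d-2)/2 = (4-1)(4-2)/2 = 3
For a non-special divisor D (i.e., h^1(D) = 0), Riemann-Roch gives:
l(D) = deg(D) - g + 1
Since deg(D) = 8 >= 2g - 1 = 5, D is non-special.
l(D) = 8 - 3 + 1 = 6

6


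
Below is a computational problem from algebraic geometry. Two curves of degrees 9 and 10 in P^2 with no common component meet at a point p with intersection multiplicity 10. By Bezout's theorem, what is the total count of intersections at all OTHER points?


By Bezout's theorem, the total intersection number is d1 * d2.
Total = 9 * 10 = 90
Intersection multiplicity at p = 10
Remaining intersections = 90 - 10 = 80

80


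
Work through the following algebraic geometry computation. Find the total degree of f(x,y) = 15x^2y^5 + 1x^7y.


Examine each term for its total degree (sum of exponents).
  Term '15x^2y^5' has total degree 2+5 = 7.
  Term '1x^7y' has total degree 7+1 = 8.
The maximum total degree among all terms is 8.

8


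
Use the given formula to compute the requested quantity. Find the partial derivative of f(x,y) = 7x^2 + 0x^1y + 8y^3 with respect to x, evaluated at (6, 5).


df/dx = 2*7*x^1 + 1*0*x^0*y
At (6,5): 2*7*6^1 + 1*0*6^0*5
= 84 + 0
= 84

84


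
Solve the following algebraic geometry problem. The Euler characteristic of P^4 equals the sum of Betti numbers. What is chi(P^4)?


The complex projective space P^4 has one cell in each even real dimension 0, 2, ..., 8.
The cohomology groups are H^{2k}(P^4) = Z for k = 0,...,4, and 0 otherwise.
Euler characteristic = sum of Betti numbers = 1 per even-dimensional cohomology group.
chi(P^4) = 4 + 1 = 5

5


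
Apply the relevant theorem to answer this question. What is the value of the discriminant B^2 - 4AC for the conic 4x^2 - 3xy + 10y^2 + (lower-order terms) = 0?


The discriminant of a conic Ax^2 + Bxy + Cy^2 + ... = 0 is B^2 - 4AC.
B^2 = (-3)^2 = 9
4AC = 4*4*10 = 160
Discriminant = 9 - 160 = -151

-151


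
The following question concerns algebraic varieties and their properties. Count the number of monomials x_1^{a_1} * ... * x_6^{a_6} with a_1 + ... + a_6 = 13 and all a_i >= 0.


The number of degree-13 monomials in 6 variables is C(d+n-1, n-1).
= C(13+6-1, 6-1) = C(18, 5)
= 8568

8568


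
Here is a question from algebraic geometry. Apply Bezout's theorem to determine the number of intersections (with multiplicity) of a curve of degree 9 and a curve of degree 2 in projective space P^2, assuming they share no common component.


Bezout's theorem states the intersection count equals the product of degrees.
Intersection count = 9 * 2 = 18

18


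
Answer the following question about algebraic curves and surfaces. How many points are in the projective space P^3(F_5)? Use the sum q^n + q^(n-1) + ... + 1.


P^3(F_5) has (q^(n+1) - 1)/(q - 1) points.
= 5^3 + 5^2 + 5^1 + 5^0
= 125 + 25 + 5 + 1
= 156

156


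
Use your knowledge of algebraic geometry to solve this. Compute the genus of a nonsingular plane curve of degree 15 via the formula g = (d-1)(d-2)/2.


Using the genus formula for smooth plane curves:
g = (d-1)(d-2)/2
g = (15-1)(15-2)/2
g = 14*13/2
g = 182/2 = 91

91


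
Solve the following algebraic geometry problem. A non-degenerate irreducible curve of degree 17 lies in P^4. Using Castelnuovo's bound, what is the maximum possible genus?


Castelnuovo's bound: write d - 1 = m(r-1) + epsilon with 0 <= epsilon < r-1.
d - 1 = 17 - 1 = 16
r - 1 = 4 - 1 = 3
16 = 5*3 + 1, so m = 5, epsilon = 1
pi(d, r) = m(m-1)(r-1)/2 + m*epsilon
= 5*4*3/2 + 5*1
= 60/2 + 5
= 30 + 5 = 35

35


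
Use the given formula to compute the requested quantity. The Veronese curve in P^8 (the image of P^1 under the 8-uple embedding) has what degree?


The rational normal curve in P^8 is the image of P^1 under the 8-uple Veronese.
A general hyperplane in P^8 pulls back to a degree-8 form on P^1, which has 8 zeros,
so the curve meets a general hyperplane in 8 points. Degree = 8.

8


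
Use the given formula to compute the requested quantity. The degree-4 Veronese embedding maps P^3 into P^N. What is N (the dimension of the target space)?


The Veronese embedding v_d: P^n -> P^N maps each point to all
degree-d monomials in n+1 homogeneous coordinates.
N = C(n+d, d) - 1
N = C(3+4, 4) - 1
N = C(7, 4) - 1
C(7, 4) = 35
N = 35 - 1 = 34

34


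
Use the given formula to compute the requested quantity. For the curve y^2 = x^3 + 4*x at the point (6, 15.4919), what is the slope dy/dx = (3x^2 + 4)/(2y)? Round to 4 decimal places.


Using implicit differentiation of y^2 = x^3 + 4*x:
2y * dy/dx = 3x^2 + 4
dy/dx = (3x^2 + 4)/(2y)
Numerator: 3*6^2 + 4 = 112
Denominator: 2*15.4919 = 30.9838
dy/dx = 112/30.9838 = 3.6148

3.6148


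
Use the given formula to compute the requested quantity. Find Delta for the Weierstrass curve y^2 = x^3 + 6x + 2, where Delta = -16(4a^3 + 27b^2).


Compute each component:
4a^3 = 4*6^3 = 4*216 = 864
27b^2 = 27*2^2 = 27*4 = 108
4a^3 + 27b^2 = 864 + 108 = 972
Delta = -16*972 = -15552

-15552


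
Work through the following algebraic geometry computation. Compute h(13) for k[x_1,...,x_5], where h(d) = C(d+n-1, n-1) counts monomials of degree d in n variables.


The Hilbert function for the polynomial ring in 5 variables is:
h(d) = C(d+n-1, n-1)
h(13) = C(13+5-1, 5-1) = C(17, 4)
= 17! / (4! * 13!)
= 2380

2380


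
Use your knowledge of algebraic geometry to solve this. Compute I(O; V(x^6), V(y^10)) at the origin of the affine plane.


The intersection multiplicity of V(x^a) and V(y^b) at the origin is:
I(O; V(x^6), V(y^10)) = dim_k(k[x,y]/(x^6, y^10))
A basis for k[x,y]/(x^6, y^10) is the set of monomials x^i * y^j
where 0 <= i < 6 and 0 <= j < 10.
The number of such monomials is 6 * 10 = 60

60


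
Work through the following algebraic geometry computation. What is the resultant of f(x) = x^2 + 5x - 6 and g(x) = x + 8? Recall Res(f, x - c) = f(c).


For Res(f, x - c), we evaluate f at x = c.
f(-8) = (-8)^2 + 5*(-8) - 6
= 64 - 40 - 6
= 24 - 6 = 18
Res(f, g) = 18

18


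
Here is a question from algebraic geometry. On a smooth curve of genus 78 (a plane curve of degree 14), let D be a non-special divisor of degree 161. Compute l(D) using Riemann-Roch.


First, compute the genus of a smooth plane curve of degree 14:
g = (d-1)(d-2)/2 = (14-1)(14-2)/2 = 78
For a non-special divisor D (i.e., h^1(D) = 0), Riemann-Roch gives:
l(D) = deg(D) - g + 1
Since deg(D) = 161 >= 2g - 1 = 155, D is non-special.
l(D) = 161 - 78 + 1 = 84

84


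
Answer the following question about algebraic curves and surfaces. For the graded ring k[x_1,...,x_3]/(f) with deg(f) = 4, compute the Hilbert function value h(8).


For R = k[x_1,...,x_n]/(f) with f homogeneous of degree e:
The Hilbert series is (1 - t^e)/(1 - t)^n.
So h(d) = C(d+n-1, n-1) - C(d-e+n-1, n-1) for d >= e.
With n=3, e=4, d=8:
C(8+3-1, 3-1) = C(10, 2) = 45
C(8-4+3-1, 3-1) = C(6, 2) = 15
h(8) = 45 - 15 = 30

30


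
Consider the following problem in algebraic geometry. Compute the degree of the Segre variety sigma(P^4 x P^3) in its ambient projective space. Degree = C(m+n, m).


The degree of the Segre variety P^4 x P^3 is C(m+n, m).
= C(7, 4)
= 35

35


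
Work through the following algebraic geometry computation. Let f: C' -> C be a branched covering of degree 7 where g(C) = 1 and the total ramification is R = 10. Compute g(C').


Riemann-Hurwitz formula: 2g' - 2 = d(2g - 2) + R
Given: d = 7, g = 1, R = 10
2g' - 2 = 7*(2*1 - 2) + 10
2g' - 2 = 7*0 + 10
2g' - 2 = 0 + 10 = 10
2g' = 12
g' = 6

6


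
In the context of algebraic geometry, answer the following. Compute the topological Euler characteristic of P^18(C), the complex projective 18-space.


The complex projective space P^18 has one cell in each even real dimension 0, 2, ..., 36.
The cohomology groups are H^{2k}(P^18) = Z for k = 0,...,18, and 0 otherwise.
Euler characteristic = sum of Betti numbers = 1 per even-dimensional cohomology group.
chi(P^18) = 18 + 1 = 19

19


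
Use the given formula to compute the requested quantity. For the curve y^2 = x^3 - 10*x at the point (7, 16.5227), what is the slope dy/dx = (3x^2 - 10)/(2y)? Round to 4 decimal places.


Using implicit differentiation of y^2 = x^3 - 10*x:
2y * dy/dx = 3x^2 - 10
dy/dx = (3x^2 - 10)/(2y)
Numerator: 3*7^2 - 10 = 137
Denominator: 2*16.5227 = 33.0454
dy/dx = 137/33.0454 = 4.1458

4.1458


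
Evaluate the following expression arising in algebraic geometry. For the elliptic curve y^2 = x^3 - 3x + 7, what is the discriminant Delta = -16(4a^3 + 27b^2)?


Compute each component:
4a^3 = 4*(-3)^3 = 4*(-27) = -108
27b^2 = 27*7^2 = 27*49 = 1323
4a^3 + 27b^2 = -108 + 1323 = 1215
Delta = -16*1215 = -19440

-19440


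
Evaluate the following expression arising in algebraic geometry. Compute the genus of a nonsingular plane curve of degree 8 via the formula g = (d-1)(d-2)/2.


Using the genus formula for smooth plane curves:
g = (d-1)(d-2)/2
g = (8-1)(8-2)/2
g = 7*6/2
g = 42/2 = 21

21


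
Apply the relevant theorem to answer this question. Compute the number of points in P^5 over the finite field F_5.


P^5(F_5) has (q^(n+1) - 1)/(q - 1) points.
= 5^5 + 5^4 + 5^3 + 5^2 + 5^1 + 5^0
= 3125 + 625 + 125 + 25 + 5 + 1
= 3906

3906


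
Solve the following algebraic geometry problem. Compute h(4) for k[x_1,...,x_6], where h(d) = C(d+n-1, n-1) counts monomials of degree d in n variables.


The Hilbert function for the polynomial ring in 6 variables is:
h(d) = C(d+n-1, n-1)
h(4) = C(4+6-1, 6-1) = C(9, 5)
= 9! / (5! * 4!)
= 126

126


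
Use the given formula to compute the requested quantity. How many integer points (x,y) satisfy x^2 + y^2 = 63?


Systematically check integer values of x where x^2 <= 63.
For each valid x, check if 63 - x^2 is a perfect square.
Total integer solutions found: 0

0


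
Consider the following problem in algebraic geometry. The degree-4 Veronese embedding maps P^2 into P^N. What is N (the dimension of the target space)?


The Veronese embedding v_d: P^n -> P^N maps each point to all
degree-d monomials in n+1 homogeneous coordinates.
N = C(n+d, d) - 1
N = C(2+4, 4) - 1
N = C(6, 4) - 1
C(6, 4) = 15
N = 15 - 1 = 14

14


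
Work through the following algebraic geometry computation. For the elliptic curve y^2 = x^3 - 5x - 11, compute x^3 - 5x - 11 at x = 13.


Compute x^3 - 5x - 11 at x = 13:
x^3 = 13^3 = 2197
(-5)*x = (-5)*13 = -65
Sum: 2197 - 65 - 11 = 2121

2121


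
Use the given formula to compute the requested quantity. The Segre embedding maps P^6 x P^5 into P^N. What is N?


The Segre embedding maps P^m x P^n into P^N via
all products of coordinates from each factor.
N = (m+1)(n+1) - 1
N = (6+1)(5+1) - 1
N = 7*6 - 1
N = 42 - 1 = 41

41


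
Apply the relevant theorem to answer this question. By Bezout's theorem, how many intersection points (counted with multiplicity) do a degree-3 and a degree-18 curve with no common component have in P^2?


Bezout's theorem states the intersection count equals the product of degrees.
Intersection count = 3 * 18 = 54

54


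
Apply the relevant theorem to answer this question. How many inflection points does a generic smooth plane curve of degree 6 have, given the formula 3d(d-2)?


For a general smooth plane curve C of degree d, the inflection points are
the intersection of C with its Hessian curve, which has degree 3(d-2).
By Bezout, the total intersection number is d * 3(d-2) = 6 * 12 = 72.
For a general curve every flex is ordinary, so each contributes
multiplicity 1 to C·Hess(C), and the number of distinct inflection
points is 3d(d-2).
Inflection points = 3*6*(6-2) = 3*6*4 = 72

72


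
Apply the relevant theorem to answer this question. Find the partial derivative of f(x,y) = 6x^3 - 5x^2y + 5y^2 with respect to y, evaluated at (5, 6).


df/dy = (-5)*x^2 + 2*5*y^1
At (5,6): (-5)*5^2 + 2*5*6^1
= -125 + 60
= -65

-65


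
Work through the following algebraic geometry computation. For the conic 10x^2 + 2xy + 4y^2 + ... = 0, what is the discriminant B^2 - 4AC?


The discriminant of a conic Ax^2 + Bxy + Cy^2 + ... = 0 is B^2 - 4AC.
B^2 = 2^2 = 4
4AC = 4*10*4 = 160
Discriminant = 4 - 160 = -156

-156


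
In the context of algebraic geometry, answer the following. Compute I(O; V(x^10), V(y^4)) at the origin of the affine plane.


The intersection multiplicity of V(x^a) and V(y^b) at the origin is:
I(O; V(x^10), V(y^4)) = dim_k(k[x,y]/(x^10, y^4))
A basis for k[x,y]/(x^10, y^4) is the set of monomials x^i * y^j
where 0 <= i < 10 and 0 <= j < 4.
The number of such monomials is 10 * 4 = 40

40


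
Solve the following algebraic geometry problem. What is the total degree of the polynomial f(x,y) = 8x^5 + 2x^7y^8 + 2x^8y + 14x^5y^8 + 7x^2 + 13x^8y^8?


Examine each term for its total degree (sum of exponents).
  Term '8x^5' has total degree 5+0 = 5.
  Term '2x^7y^8' has total degree 7+8 = 15.
  Term '2x^8y' has total degree 8+1 = 9.
  Term '14x^5y^8' has total degree 5+8 = 13.
  Term '7x^2' has total degree 2+0 = 2.
  Term '13x^8y^8' has total degree 8+8 = 16.
The maximum total degree among all terms is 16.

16


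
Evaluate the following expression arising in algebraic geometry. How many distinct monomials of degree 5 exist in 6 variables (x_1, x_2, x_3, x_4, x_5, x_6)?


The number of degree-5 monomials in 6 variables is C(d+n-1, n-1).
= C(5+6-1, 6-1) = C(10, 5)
= 252

252


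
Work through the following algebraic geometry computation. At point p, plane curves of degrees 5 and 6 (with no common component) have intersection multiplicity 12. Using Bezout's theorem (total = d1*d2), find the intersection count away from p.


By Bezout's theorem, the total intersection number is d1 * d2.
Total = 5 * 6 = 30
Intersection multiplicity at p = 12
Remaining intersections = 30 - 12 = 18

18


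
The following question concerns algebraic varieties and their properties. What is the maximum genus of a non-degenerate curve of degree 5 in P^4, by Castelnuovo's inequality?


Castelnuovo's bound: write d - 1 = m(r-1) + epsilon with 0 <= epsilon < r-1.
d - 1 = 5 - 1 = 4
r - 1 = 4 - 1 = 3
4 = 1*3 + 1, so m = 1, epsilon = 1
pi(d, r) = m(m-1)(r-1)/2 + m*epsilon
= 1*0*3/2 + 1*1
= 0/2 + 1
= 0 + 1 = 1

1


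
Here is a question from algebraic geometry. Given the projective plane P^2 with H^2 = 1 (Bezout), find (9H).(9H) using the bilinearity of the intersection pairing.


Using bilinearity of the intersection pairing on the projective plane P^2:
(aH).(bH) = ab * (H.H)
We have H^2 = 1 (Bezout).
D.E = (9H).(9H) = 9*9*1
= 81*1
= 81

81


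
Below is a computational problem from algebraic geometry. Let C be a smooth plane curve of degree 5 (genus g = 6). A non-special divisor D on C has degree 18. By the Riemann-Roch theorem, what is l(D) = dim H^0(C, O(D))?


First, compute the genus of a smooth plane curve of degree 5:
g = (d-1)(d-2)/2 = (5-1)(5-2)/2 = 6
For a non-special divisor D (i.e., h^1(D) = 0), Riemann-Roch gives:
l(D) = deg(D) - g + 1
Since deg(D) = 18 >= 2g - 1 = 11, D is non-special.
l(D) = 18 - 6 + 1 = 13

13


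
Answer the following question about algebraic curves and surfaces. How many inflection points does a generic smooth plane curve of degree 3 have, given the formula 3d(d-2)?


For a general smooth plane curve C of degree d, the inflection points are
the intersection of C with its Hessian curve, which has degree 3(d-2).
By Bezout, the total intersection number is d * 3(d-2) = 3 * 3 = 9.
For a general curve every flex is ordinary, so each contributes
multiplicity 1 to C·Hess(C), and the number of distinct inflection
points is 3d(d-2).
Inflection points = 3*3*(3-2) = 3*3*1 = 9

9


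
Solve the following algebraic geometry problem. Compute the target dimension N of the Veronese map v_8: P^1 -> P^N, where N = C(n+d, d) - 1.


The Veronese embedding v_d: P^n -> P^N maps each point to all
degree-d monomials in n+1 homogeneous coordinates.
N = C(n+d, d) - 1
N = C(1+8, 8) - 1
N = C(9, 8) - 1
C(9, 8) = 9
N = 9 - 1 = 8

8


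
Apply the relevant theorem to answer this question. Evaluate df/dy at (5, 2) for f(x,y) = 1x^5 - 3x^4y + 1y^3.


df/dy = (-3)*x^4 + 3*1*y^2
At (5,2): (-3)*5^4 + 3*1*2^2
= -1875 + 12
= -1863

-1863


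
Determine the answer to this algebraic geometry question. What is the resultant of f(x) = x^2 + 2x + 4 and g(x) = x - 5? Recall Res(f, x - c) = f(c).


For Res(f, x - c), we evaluate f at x = c.
f(5) = 5^2 + 2*5 + 4
= 25 + 10 + 4
= 35 + 4 = 39
Res(f, g) = 39

39


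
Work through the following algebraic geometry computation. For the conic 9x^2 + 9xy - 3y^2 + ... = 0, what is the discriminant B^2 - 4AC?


The discriminant of a conic Ax^2 + Bxy + Cy^2 + ... = 0 is B^2 - 4AC.
B^2 = 9^2 = 81
4AC = 4*9*(-3) = -108
Discriminant = 81 + 108 = 189

189


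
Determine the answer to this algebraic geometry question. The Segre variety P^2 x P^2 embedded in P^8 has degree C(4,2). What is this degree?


The degree of the Segre variety P^2 x P^2 is C(m+n, m).
= C(4, 2)
= 6

6


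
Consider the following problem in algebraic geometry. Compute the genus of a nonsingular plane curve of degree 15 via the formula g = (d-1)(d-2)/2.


Using the genus formula for smooth plane curves:
g = (d-1)(d-2)/2
g = (15-1)(15-2)/2
g = 14*13/2
g = 182/2 = 91

91


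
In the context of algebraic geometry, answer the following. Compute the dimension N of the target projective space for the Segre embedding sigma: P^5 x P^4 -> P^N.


The Segre embedding maps P^m x P^n into P^N via
all products of coordinates from each factor.
N = (m+1)(n+1) - 1
N = (5+1)(4+1) - 1
N = 6*5 - 1
N = 30 - 1 = 29

29


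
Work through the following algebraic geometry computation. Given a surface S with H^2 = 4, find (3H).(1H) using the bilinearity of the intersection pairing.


Using bilinearity of the intersection pairing on a surface S:
(aH).(bH) = ab * (H.H)
We have H^2 = 4.
D.E = (3H).(1H) = 3*1*4
= 3*4
= 12

12


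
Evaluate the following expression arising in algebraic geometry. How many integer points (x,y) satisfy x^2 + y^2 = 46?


Systematically check integer values of x where x^2 <= 46.
For each valid x, check if 46 - x^2 is a perfect square.
Total integer solutions found: 0

0


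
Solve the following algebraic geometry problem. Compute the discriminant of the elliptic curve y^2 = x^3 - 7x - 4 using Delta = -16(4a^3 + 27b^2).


Compute each component:
4a^3 = 4*(-7)^3 = 4*(-343) = -1372
27b^2 = 27*(-4)^2 = 27*16 = 432
4a^3 + 27b^2 = -1372 + 432 = -940
Delta = -16*(-940) = 15040

15040


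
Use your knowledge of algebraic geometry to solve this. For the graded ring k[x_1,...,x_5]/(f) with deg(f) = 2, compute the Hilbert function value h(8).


For R = k[x_1,...,x_n]/(f) with f homogeneous of degree e:
The Hilbert series is (1 - t^e)/(1 - t)^n.
So h(d) = C(d+n-1, n-1) - C(d-e+n-1, n-1) for d >= e.
With n=5, e=2, d=8:
C(8+5-1, 5-1) = C(12, 4) = 495
C(8-2+5-1, 5-1) = C(10, 4) = 210
h(8) = 495 - 210 = 285

285


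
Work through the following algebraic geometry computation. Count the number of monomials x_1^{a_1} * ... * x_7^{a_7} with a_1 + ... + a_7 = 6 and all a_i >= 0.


The number of degree-6 monomials in 7 variables is C(d+n-1, n-1).
= C(6+7-1, 7-1) = C(12, 6)
= 924

924


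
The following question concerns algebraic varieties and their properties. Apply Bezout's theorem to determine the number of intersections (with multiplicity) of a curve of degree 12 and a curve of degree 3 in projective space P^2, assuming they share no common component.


Bezout's theorem states the intersection count equals the product of degrees.
Intersection count = 12 * 3 = 36

36


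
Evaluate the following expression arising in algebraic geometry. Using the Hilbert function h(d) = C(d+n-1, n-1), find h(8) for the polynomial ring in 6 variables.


The Hilbert function for the polynomial ring in 6 variables is:
h(d) = C(d+n-1, n-1)
h(8) = C(8+6-1, 6-1) = C(13, 5)
= 13! / (5! * 8!)
= 1287

1287


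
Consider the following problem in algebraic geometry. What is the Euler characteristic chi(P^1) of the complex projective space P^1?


The complex projective space P^1 has one cell in each even real dimension 0, 2, ..., 2.
The cohomology groups are H^{2k}(P^1) = Z for k = 0,...,1, and 0 otherwise.
Euler characteristic = sum of Betti numbers = 1 per even-dimensional cohomology group.
chi(P^1) = 1 + 1 = 2

2


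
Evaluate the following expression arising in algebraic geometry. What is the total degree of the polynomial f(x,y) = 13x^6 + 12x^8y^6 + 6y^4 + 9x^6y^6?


Examine each term for its total degree (sum of exponents).
  Term '13x^6' has total degree 6+0 = 6.
  Term '12x^8y^6' has total degree 8+6 = 14.
  Term '6y^4' has total degree 0+4 = 4.
  Term '9x^6y^6' has total degree 6+6 = 12.
The maximum total degree among all terms is 14.

14


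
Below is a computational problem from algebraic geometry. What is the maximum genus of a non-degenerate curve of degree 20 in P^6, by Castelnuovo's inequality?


Castelnuovo's bound: write d - 1 = m(r-1) + epsilon with 0 <= epsilon < r-1.
d - 1 = 20 - 1 = 19
r - 1 = 6 - 1 = 5
19 = 3*5 + 4, so m = 3, epsilon = 4
pi(d, r) = m(m-1)(r-1)/2 + m*epsilon
= 3*2*5/2 + 3*4
= 30/2 + 12
= 15 + 12 = 27

27


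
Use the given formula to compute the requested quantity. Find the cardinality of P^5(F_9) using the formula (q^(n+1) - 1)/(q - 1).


P^5(F_9) has (q^(n+1) - 1)/(q - 1) points.
= 9^5 + 9^4 + 9^3 + 9^2 + 9^1 + 9^0
= 59049 + 6561 + 729 + 81 + 9 + 1
= 66430

66430


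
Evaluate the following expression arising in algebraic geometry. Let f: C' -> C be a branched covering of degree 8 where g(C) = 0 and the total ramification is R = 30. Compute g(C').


Riemann-Hurwitz formula: 2g' - 2 = d(2g - 2) + R
Given: d = 8, g = 0, R = 30
2g' - 2 = 8*(2*0 - 2) + 30
2g' - 2 = 8*(-2) + 30
2g' - 2 = -16 + 30 = 14
2g' = 16
g' = 8

8


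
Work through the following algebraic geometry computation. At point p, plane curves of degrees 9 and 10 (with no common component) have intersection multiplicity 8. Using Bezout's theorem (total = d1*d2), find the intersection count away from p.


By Bezout's theorem, the total intersection number is d1 * d2.
Total = 9 * 10 = 90
Intersection multiplicity at p = 8
Remaining intersections = 90 - 8 = 82

82


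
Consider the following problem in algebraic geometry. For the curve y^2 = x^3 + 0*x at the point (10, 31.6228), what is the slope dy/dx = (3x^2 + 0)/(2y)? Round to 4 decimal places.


Using implicit differentiation of y^2 = x^3 + 0*x:
2y * dy/dx = 3x^2 + 0
dy/dx = (3x^2 + 0)/(2y)
Numerator: 3*10^2 + 0 = 300
Denominator: 2*31.6228 = 63.2456
dy/dx = 300/63.2456 = 4.7434

4.7434


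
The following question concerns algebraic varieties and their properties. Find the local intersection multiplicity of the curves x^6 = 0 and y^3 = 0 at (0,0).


The intersection multiplicity of V(x^a) and V(y^b) at the origin is:
I(O; V(x^6), V(y^3)) = dim_k(k[x,y]/(x^6, y^3))
A basis for k[x,y]/(x^6, y^3) is the set of monomials x^i * y^j
where 0 <= i < 6 and 0 <= j < 3.
The number of such monomials is 6 * 3 = 18

18


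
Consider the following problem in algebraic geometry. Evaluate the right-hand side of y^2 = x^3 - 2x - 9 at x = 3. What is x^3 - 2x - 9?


Compute x^3 - 2x - 9 at x = 3:
x^3 = 3^3 = 27
(-2)*x = (-2)*3 = -6
Sum: 27 - 6 - 9 = 12

12


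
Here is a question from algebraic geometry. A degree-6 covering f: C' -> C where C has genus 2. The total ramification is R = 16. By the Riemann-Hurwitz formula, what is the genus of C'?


Riemann-Hurwitz formula: 2g' - 2 = d(2g - 2) + R
Given: d = 6, g = 2, R = 16
2g' - 2 = 6*(2*2 - 2) + 16
2g' - 2 = 6*2 + 16
2g' - 2 = 12 + 16 = 28
2g' = 30
g' = 15

15


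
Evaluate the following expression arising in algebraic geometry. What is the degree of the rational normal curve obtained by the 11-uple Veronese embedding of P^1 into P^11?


The rational normal curve in P^11 is the image of P^1 under the 11-uple Veronese.
A general hyperplane in P^11 pulls back to a degree-11 form on P^1, which has 11 zeros,
so the curve meets a general hyperplane in 11 points. Degree = 11.

11


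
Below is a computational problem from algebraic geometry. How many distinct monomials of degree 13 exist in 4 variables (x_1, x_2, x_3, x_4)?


The number of degree-13 monomials in 4 variables is C(d+n-1, n-1).
= C(13+4-1, 4-1) = C(16, 3)
= 560

560


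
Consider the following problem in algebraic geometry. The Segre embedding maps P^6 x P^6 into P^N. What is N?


The Segre embedding maps P^m x P^n into P^N via
all products of coordinates from each factor.
N = (m+1)(n+1) - 1
N = (6+1)(6+1) - 1
N = 7*7 - 1
N = 49 - 1 = 48

48


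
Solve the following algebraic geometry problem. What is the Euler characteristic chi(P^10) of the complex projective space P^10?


The complex projective space P^10 has one cell in each even real dimension 0, 2, ..., 20.
The cohomology groups are H^{2k}(P^10) = Z for k = 0,...,10, and 0 otherwise.
Euler characteristic = sum of Betti numbers = 1 per even-dimensional cohomology group.
chi(P^10) = 10 + 1 = 11

11


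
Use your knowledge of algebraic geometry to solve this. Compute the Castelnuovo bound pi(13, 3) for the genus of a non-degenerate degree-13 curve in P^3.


Castelnuovo's bound: write d - 1 = m(r-1) + epsilon with 0 <= epsilon < r-1.
d - 1 = 13 - 1 = 12
r - 1 = 3 - 1 = 2
12 = 6*2 + 0, so m = 6, epsilon = 0
pi(d, r) = m(m-1)(r-1)/2 + m*epsilon
= 6*5*2/2 + 6*0
= 60/2 + 0
= 30 + 0 = 30

30


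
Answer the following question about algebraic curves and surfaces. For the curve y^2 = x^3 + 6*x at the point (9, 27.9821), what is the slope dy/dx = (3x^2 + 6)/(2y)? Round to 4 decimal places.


Using implicit differentiation of y^2 = x^3 + 6*x:
2y * dy/dx = 3x^2 + 6
dy/dx = (3x^2 + 6)/(2y)
Numerator: 3*9^2 + 6 = 249
Denominator: 2*27.9821 = 55.9642
dy/dx = 249/55.9642 = 4.4493

4.4493


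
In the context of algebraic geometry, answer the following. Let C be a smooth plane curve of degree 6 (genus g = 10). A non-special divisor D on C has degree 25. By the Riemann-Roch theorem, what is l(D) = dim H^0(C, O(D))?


First, compute the genus of a smooth plane curve of degree 6:
g = (d-1)(d-2)/2 = (6-1)(6-2)/2 = 10
For a non-special divisor D (i.e., h^1(D) = 0), Riemann-Roch gives:
l(D) = deg(D) - g + 1
Since deg(D) = 25 >= 2g - 1 = 19, D is non-special.
l(D) = 25 - 10 + 1 = 16

16


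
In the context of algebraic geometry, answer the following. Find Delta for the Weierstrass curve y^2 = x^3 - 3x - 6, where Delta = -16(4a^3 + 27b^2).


Compute each component:
4a^3 = 4*(-3)^3 = 4*(-27) = -108
27b^2 = 27*(-6)^2 = 27*36 = 972
4a^3 + 27b^2 = -108 + 972 = 864
Delta = -16*864 = -13824

-13824


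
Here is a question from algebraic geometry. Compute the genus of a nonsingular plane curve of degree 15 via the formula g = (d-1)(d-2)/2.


Using the genus formula for smooth plane curves:
g = (d-1)(d-2)/2
g = (15-1)(15-2)/2
g = 14*13/2
g = 182/2 = 91

91


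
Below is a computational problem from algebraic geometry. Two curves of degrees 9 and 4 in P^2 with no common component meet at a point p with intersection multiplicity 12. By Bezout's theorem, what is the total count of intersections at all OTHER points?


By Bezout's theorem, the total intersection number is d1 * d2.
Total = 9 * 4 = 36
Intersection multiplicity at p = 12
Remaining intersections = 36 - 12 = 24

24


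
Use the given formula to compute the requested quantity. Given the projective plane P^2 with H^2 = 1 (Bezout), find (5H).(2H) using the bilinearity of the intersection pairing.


Using bilinearity of the intersection pairing on the projective plane P^2:
(aH).(bH) = ab * (H.H)
We have H^2 = 1 (Bezout).
D.E = (5H).(2H) = 5*2*1
= 10*1
= 10

10


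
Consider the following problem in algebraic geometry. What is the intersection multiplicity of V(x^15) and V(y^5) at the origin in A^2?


The intersection multiplicity of V(x^a) and V(y^b) at the origin is:
I(O; V(x^15), V(y^5)) = dim_k(k[x,y]/(x^15, y^5))
A basis for k[x,y]/(x^15, y^5) is the set of monomials x^i * y^j
where 0 <= i < 15 and 0 <= j < 5.
The number of such monomials is 15 * 5 = 75

75


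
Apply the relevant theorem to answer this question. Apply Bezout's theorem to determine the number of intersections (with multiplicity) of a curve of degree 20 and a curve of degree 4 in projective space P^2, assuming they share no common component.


Bezout's theorem states the intersection count equals the product of degrees.
Intersection count = 20 * 4 = 80

80


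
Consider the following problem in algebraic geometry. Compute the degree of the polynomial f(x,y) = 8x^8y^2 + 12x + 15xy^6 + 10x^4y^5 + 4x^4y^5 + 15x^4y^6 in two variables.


Examine each term for its total degree (sum of exponents).
  Term '8x^8y^2' has total degree 8+2 = 10.
  Term '12x' has total degree 1+0 = 1.
  Term '15xy^6' has total degree 1+6 = 7.
  Term '10x^4y^5' has total degree 4+5 = 9.
  Term '4x^4y^5' has total degree 4+5 = 9.
  Term '15x^4y^6' has total degree 4+6 = 10.
The maximum total degree among all terms is 10.

10
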